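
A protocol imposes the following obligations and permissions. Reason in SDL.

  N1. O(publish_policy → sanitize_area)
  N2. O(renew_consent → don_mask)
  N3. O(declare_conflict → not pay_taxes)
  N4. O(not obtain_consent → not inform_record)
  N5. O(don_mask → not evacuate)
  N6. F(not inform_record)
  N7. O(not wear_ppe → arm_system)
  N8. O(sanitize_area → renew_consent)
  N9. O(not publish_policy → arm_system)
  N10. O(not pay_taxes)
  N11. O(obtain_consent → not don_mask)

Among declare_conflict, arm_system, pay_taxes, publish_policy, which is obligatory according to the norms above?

arm_system

Premise 6 is F(not inform_record), i.e. O(inform_record).
Premise 4 is O(not obtain_consent → not inform_record); contrapositively O(inform_record → obtain_consent). Since O(inform_record) holds, K gives O(obtain_consent).
From O(obtain_consent) and premise 11, O(obtain_consent → not don_mask), we obtain O(not don_mask).
Premise 2, O(renew_consent → don_mask), contraposes to O(not don_mask → not renew_consent); with O(not don_mask) we get O(not renew_consent).
Premise 8, O(sanitize_area → renew_consent), contraposes to O(not renew_consent → not sanitize_area); with O(not renew_consent) we get O(not sanitize_area).
Premise 1 is O(publish_policy → sanitize_area); contrapositively O(not sanitize_area → not publish_policy). Since O(not sanitize_area) holds, K gives O(not publish_policy).
With premise 9, O(not publish_policy → arm_system), the K-axiom yields O(arm_system).
So O(arm_system) holds — arm_system is obligatory. None of the other listed options is made obligatory by any chain of premises.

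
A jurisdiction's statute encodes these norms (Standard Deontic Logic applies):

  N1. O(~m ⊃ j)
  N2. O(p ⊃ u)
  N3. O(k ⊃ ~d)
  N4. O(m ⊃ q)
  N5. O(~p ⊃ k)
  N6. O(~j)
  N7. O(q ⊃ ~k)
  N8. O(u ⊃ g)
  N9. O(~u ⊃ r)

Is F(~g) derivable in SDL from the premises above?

Yes

From premise 6 we have O(~j).
The contrapositive of premise 1 (O(~m ⊃ j)) is O(~j ⊃ m), and O(~j) is already established, so O(m).
With premise 4, O(m ⊃ q), the K-axiom yields O(q).
From O(q) and premise 7, O(q ⊃ ~k), we obtain O(~k).
Premise 5, O(~p ⊃ k), contraposes to O(~k ⊃ p); with O(~k) we get O(p).
Applying K to premise 2 (O(p ⊃ u)) and O(p) yields O(u).
Premise 8 is O(u ⊃ g); since O(u), deontic closure gives O(g).
Premises 3, 9 do not contribute to this derivation.
So O(g) holds, i.e. F(~g). The claim follows.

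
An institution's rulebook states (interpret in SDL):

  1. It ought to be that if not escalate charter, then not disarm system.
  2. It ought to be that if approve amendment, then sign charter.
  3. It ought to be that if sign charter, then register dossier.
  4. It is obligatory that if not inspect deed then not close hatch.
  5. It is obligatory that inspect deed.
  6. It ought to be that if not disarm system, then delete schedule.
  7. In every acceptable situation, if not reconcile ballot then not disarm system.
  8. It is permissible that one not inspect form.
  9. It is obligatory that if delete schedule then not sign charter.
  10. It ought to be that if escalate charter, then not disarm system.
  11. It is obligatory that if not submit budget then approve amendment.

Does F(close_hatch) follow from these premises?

No

Premise 4 is O(¬inspect_deed → ¬close_hatch), but O(¬inspect_deed) is not derivable from the premises, so it does not yield O(¬close_hatch).
No other premise forces O(¬close_hatch). An ideal world satisfying every premise can still have close_hatch true, so F(close_hatch) is not derivable.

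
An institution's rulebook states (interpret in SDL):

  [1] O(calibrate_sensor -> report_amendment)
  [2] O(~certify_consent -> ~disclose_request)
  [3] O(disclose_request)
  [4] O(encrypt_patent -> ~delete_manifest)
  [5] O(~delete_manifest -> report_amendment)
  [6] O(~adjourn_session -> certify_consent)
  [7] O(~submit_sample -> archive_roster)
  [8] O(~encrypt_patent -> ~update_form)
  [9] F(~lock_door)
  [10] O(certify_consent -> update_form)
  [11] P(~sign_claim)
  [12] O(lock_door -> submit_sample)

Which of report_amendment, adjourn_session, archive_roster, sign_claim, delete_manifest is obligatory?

report_amendment

Premise 3 states O(disclose_request) outright.
The contrapositive of premise 2 (O(~certify_consent -> ~disclose_request)) is O(disclose_request -> certify_consent), and O(disclose_request) is already established, so O(certify_consent).
With premise 10, O(certify_consent -> update_form), the K-axiom yields O(update_form).
Premise 8 is O(~encrypt_patent -> ~update_form); contrapositively O(update_form -> encrypt_patent). Since O(update_form) holds, K gives O(encrypt_patent).
From O(encrypt_patent) and premise 4, O(encrypt_patent -> ~delete_manifest), we obtain O(~delete_manifest).
From O(~delete_manifest) and premise 5, O(~delete_manifest -> report_amendment), we obtain O(report_amendment).
So O(report_amendment) holds — report_amendment is obligatory. None of the other listed options is made obligatory by any chain of premises.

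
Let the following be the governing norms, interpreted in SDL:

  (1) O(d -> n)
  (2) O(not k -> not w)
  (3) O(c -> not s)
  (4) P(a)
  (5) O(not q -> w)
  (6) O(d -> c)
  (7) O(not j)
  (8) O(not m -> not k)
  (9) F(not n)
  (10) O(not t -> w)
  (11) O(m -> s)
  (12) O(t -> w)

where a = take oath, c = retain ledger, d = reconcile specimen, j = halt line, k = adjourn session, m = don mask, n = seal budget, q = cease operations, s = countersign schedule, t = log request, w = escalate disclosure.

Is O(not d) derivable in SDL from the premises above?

Premises 10 and 12 cover both cases: O(not t -> w) and O(t -> w). Since not t ∨ t is a tautology, O(w) follows.
The contrapositive of premise 2 (O(not k -> not w)) is O(w -> k), and O(w) is already established, so O(k).
Premise 8, O(not m -> not k), contraposes to O(k -> m); with O(k) we get O(m).
From O(m) and premise 11, O(m -> s), we obtain O(s).
Premise 3, O(c -> not s), contraposes to O(s -> not c); with O(s) we get O(not c).
The contrapositive of premise 6 (O(d -> c)) is O(not c -> not d), and O(not c) is already established, so O(not d).
Premises 1, 4, 5, 7, 9 do not contribute to this derivation.
So O(not d) follows.

Yes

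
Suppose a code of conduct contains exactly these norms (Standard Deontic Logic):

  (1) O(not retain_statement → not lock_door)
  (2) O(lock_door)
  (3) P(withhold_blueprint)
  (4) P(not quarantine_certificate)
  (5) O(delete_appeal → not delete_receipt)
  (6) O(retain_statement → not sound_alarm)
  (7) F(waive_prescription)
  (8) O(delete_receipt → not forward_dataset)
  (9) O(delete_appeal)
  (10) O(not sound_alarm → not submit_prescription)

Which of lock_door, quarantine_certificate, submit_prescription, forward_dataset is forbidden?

From premise 2 we have O(lock_door).
The contrapositive of premise 1 (O(not retain_statement → not lock_door)) is O(lock_door → retain_statement), and O(lock_door) is already established, so O(retain_statement).
Applying K to premise 6 (O(retain_statement → not sound_alarm)) and O(retain_statement) yields O(not sound_alarm).
From O(not sound_alarm) and premise 10, O(not sound_alarm → not submit_prescription), we obtain O(not submit_prescription).
So O(not submit_prescription) holds, i.e. submit_prescription is forbidden. None of the other listed options is forbidden under the premises.

submit_prescription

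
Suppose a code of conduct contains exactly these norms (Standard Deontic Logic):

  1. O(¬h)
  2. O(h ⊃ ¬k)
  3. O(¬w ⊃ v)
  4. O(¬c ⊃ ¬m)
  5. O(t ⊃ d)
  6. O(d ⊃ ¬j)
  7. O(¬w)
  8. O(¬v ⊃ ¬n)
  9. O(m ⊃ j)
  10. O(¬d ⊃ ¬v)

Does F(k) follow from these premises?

Premise 2 is O(h ⊃ ¬k), but O(h) is not derivable from the premises, so it does not yield O(¬k).
No other premise forces O(¬k). An ideal world satisfying every premise can still have k true, so F(k) is not derivable.

No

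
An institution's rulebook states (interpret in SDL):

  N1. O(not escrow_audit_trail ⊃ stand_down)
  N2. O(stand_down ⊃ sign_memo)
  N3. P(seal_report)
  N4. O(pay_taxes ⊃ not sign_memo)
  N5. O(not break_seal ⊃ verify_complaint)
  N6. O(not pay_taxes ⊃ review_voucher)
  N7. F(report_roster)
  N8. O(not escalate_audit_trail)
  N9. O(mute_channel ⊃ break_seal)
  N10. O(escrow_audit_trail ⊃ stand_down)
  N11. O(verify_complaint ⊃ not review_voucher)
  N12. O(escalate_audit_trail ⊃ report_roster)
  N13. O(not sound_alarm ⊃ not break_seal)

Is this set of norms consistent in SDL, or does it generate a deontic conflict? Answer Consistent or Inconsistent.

Premise 12 is O(escalate_audit_trail ⊃ report_roster), but O(escalate_audit_trail) is not derivable from the premises, so it does not yield O(report_roster).
So O(report_roster) is not derivable, and the apparent clash with O(not report_roster) does not arise.
A world satisfying every obligation exists (e.g. break_seal=true, escalate_audit_trail=false, escrow_audit_trail=false, mute_channel=false, pay_taxes=false, report_roster=false, review_voucher=true, seal_report=false, sign_memo=true, sound_alarm=true, stand_down=true, verify_complaint=false); no atom is both obligatory and forbidden, so the set is consistent.

Consistent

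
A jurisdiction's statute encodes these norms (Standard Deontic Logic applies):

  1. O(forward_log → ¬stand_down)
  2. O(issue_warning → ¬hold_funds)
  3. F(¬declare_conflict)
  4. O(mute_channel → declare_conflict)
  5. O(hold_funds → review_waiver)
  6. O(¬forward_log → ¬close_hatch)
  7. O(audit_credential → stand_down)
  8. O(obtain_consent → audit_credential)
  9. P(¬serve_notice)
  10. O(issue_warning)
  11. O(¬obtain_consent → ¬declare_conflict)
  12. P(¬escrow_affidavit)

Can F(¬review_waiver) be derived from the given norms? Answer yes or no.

Premise 5 is O(hold_funds → review_waiver), but O(hold_funds) is not derivable from the premises, so it does not yield O(review_waiver).
No other premise forces O(review_waiver). An ideal world satisfying every premise can still have ¬review_waiver true, so F(¬review_waiver) is not derivable.

No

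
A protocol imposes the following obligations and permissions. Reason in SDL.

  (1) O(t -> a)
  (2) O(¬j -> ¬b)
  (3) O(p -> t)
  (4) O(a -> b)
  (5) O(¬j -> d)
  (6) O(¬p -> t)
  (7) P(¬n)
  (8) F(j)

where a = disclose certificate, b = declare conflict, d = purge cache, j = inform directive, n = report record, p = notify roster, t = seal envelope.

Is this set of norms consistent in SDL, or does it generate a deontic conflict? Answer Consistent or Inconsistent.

Inconsistent

By case analysis on ¬p: premise 6 gives O(¬p -> t) and premise 3 gives O(p -> t), so O(t) either way.
With premise 1, O(t -> a), the K-axiom yields O(a).
From O(a) and premise 4, O(a -> b), we obtain O(b).
Premise 2, O(¬j -> ¬b), contraposes to O(b -> j); with O(b) we get O(j).
Yet premise 8 is F(j), i.e. O(¬j).
We now have both O(j) and O(¬j) — j is simultaneously obligatory and forbidden, violating the D-axiom.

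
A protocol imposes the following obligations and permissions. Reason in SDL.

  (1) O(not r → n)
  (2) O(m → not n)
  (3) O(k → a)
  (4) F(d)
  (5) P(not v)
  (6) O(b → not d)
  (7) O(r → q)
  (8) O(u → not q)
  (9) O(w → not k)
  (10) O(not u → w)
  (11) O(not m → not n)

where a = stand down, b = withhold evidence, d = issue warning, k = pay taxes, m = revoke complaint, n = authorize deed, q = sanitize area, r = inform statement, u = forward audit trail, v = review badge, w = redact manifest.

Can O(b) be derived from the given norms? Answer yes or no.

No

Premise 6 is O(b → not d); even if O(not d) held, inferring O(b) would be affirming the consequent — invalid.
No other premise forces O(b). An ideal world satisfying every premise can still have b false, so O(b) is not derivable.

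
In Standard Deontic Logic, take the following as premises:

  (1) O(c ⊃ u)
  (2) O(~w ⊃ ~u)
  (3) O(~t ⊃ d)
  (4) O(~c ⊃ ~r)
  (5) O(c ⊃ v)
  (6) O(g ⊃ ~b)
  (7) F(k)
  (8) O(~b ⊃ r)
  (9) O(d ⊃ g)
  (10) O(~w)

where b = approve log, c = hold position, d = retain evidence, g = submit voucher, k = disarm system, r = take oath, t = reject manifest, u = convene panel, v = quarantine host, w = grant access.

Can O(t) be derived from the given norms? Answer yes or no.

Yes

From premise 10 we have O(~w).
With premise 2, O(~w ⊃ ~u), the K-axiom yields O(~u).
Premise 1 is O(c ⊃ u); contrapositively O(~u ⊃ ~c). Since O(~u) holds, K gives O(~c).
Premise 4 is O(~c ⊃ ~r); since O(~c), deontic closure gives O(~r).
The contrapositive of premise 8 (O(~b ⊃ r)) is O(~r ⊃ b), and O(~r) is already established, so O(b).
The contrapositive of premise 6 (O(g ⊃ ~b)) is O(b ⊃ ~g), and O(b) is already established, so O(~g).
Premise 9, O(d ⊃ g), contraposes to O(~g ⊃ ~d); with O(~g) we get O(~d).
Premise 3 is O(~t ⊃ d); contrapositively O(~d ⊃ t). Since O(~d) holds, K gives O(t).
Premises 5, 7 do not contribute to this derivation.
So O(t) follows.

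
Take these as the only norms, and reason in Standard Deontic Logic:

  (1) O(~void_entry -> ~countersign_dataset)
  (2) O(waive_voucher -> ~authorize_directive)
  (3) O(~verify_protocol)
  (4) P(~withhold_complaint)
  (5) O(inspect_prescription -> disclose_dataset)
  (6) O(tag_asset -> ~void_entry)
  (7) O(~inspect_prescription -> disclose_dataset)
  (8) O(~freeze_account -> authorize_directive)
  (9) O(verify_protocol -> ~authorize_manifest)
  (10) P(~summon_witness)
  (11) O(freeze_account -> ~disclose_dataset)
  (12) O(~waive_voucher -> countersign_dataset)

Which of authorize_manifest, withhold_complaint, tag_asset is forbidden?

Premises 5 and 7 are O(inspect_prescription -> disclose_dataset) and O(~inspect_prescription -> disclose_dataset); every ideal world satisfies inspect_prescription or ~inspect_prescription, so in either case disclose_dataset holds — hence O(disclose_dataset).
Premise 11, O(freeze_account -> ~disclose_dataset), contraposes to O(disclose_dataset -> ~freeze_account); with O(disclose_dataset) we get O(~freeze_account).
Applying K to premise 8 (O(~freeze_account -> authorize_directive)) and O(~freeze_account) yields O(authorize_directive).
Premise 2, O(waive_voucher -> ~authorize_directive), contraposes to O(authorize_directive -> ~waive_voucher); with O(authorize_directive) we get O(~waive_voucher).
Premise 12 is O(~waive_voucher -> countersign_dataset); since O(~waive_voucher), deontic closure gives O(countersign_dataset).
Premise 1 is O(~void_entry -> ~countersign_dataset); contrapositively O(countersign_dataset -> void_entry). Since O(countersign_dataset) holds, K gives O(void_entry).
The contrapositive of premise 6 (O(tag_asset -> ~void_entry)) is O(void_entry -> ~tag_asset), and O(void_entry) is already established, so O(~tag_asset).
So O(~tag_asset) holds, i.e. tag_asset is forbidden. None of the other listed options is forbidden under the premises.

tag_asset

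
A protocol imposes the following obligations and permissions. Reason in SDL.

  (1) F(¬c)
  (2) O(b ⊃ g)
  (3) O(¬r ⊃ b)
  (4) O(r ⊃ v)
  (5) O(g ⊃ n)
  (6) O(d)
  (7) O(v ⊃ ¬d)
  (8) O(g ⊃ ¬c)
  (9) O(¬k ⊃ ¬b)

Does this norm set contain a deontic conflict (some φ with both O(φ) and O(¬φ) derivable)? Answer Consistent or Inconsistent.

Inconsistent

Premise 1 is F(¬c), i.e. O(c).
Premise 8, O(g ⊃ ¬c), contraposes to O(c ⊃ ¬g); with O(c) we get O(¬g).
Premise 2 is O(b ⊃ g); contrapositively O(¬g ⊃ ¬b). Since O(¬g) holds, K gives O(¬b).
The contrapositive of premise 3 (O(¬r ⊃ b)) is O(¬b ⊃ r), and O(¬b) is already established, so O(r).
From O(r) and premise 4, O(r ⊃ v), we obtain O(v).
With premise 7, O(v ⊃ ¬d), the K-axiom yields O(¬d).
But premise 6 directly asserts O(d).
We now have both O(¬d) and O(d) — d is simultaneously obligatory and forbidden, violating the D-axiom.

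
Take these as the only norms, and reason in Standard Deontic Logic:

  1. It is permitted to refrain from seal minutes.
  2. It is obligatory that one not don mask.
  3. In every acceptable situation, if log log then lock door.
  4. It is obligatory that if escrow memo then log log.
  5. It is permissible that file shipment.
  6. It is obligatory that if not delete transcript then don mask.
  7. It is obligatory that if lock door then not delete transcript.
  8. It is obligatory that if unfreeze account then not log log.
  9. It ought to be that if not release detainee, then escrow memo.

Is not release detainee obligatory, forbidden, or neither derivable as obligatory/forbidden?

Forbidden

Premise 2 gives O(¬don_mask).
The contrapositive of premise 6 (O(¬delete_transcript → don_mask)) is O(¬don_mask → delete_transcript), and O(¬don_mask) is already established, so O(delete_transcript).
Premise 7 is O(lock_door → ¬delete_transcript); contrapositively O(delete_transcript → ¬lock_door). Since O(delete_transcript) holds, K gives O(¬lock_door).
The contrapositive of premise 3 (O(log_log → lock_door)) is O(¬lock_door → ¬log_log), and O(¬lock_door) is already established, so O(¬log_log).
Premise 4 is O(escrow_memo → log_log); contrapositively O(¬log_log → ¬escrow_memo). Since O(¬log_log) holds, K gives O(¬escrow_memo).
Premise 9 is O(¬release_detainee → escrow_memo); contrapositively O(¬escrow_memo → release_detainee). Since O(¬escrow_memo) holds, K gives O(release_detainee).
Premises 1, 5, 8 do not contribute to this derivation.
Thus O(release_detainee), which is F(¬release_detainee): ¬release_detainee is forbidden.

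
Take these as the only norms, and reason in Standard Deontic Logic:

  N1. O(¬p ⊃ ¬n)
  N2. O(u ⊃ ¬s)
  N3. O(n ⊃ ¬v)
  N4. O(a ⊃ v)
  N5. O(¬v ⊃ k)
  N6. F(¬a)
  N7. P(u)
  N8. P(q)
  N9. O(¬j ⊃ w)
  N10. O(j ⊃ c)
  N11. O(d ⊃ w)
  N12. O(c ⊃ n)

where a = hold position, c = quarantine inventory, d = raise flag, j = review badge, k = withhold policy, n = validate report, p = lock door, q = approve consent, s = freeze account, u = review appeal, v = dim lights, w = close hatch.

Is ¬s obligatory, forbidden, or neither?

Premise 2 is O(u ⊃ ¬s), but O(u) is not derivable from the premises (the permission P(u) asserts only ¬O(¬u), not O(u)), so it does not yield O(¬s).
No premise or chain of K-axiom applications forces O(¬s), and none forces O(s). So ¬s is neither obligatory nor forbidden under these norms.

Neither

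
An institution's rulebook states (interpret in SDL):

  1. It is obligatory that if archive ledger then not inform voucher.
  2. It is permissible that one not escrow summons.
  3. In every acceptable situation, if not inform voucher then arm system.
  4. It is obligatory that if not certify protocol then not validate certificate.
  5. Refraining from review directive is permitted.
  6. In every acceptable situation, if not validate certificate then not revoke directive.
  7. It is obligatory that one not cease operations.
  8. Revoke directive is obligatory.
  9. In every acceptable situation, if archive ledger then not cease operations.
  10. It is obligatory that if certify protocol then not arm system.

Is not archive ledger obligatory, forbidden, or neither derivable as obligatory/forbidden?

From premise 8 we have O(revoke_directive).
Premise 6 is O(¬validate_certificate → ¬revoke_directive); contrapositively O(revoke_directive → validate_certificate). Since O(revoke_directive) holds, K gives O(validate_certificate).
The contrapositive of premise 4 (O(¬certify_protocol → ¬validate_certificate)) is O(validate_certificate → certify_protocol), and O(validate_certificate) is already established, so O(certify_protocol).
From O(certify_protocol) and premise 10, O(certify_protocol → ¬arm_system), we obtain O(¬arm_system).
Premise 3 is O(¬inform_voucher → arm_system); contrapositively O(¬arm_system → inform_voucher). Since O(¬arm_system) holds, K gives O(inform_voucher).
The contrapositive of premise 1 (O(archive_ledger → ¬inform_voucher)) is O(inform_voucher → ¬archive_ledger), and O(inform_voucher) is already established, so O(¬archive_ledger).
Premises 2, 5, 7, 9 do not contribute to this derivation.
Hence ¬archive_ledger is obligatory.

Obligatory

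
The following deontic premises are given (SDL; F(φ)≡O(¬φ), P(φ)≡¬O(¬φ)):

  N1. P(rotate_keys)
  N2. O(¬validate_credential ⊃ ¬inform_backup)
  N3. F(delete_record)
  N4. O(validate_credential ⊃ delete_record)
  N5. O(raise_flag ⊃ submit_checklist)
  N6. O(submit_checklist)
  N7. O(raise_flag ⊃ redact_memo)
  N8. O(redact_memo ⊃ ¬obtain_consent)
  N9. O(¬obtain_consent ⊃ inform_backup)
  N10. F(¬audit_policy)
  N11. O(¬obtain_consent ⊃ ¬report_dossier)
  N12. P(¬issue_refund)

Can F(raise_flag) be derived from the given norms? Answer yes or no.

Yes

Premise 3, F(delete_record), is equivalent to O(¬delete_record).
Premise 4 is O(validate_credential ⊃ delete_record); contrapositively O(¬delete_record ⊃ ¬validate_credential). Since O(¬delete_record) holds, K gives O(¬validate_credential).
From O(¬validate_credential) and premise 2, O(¬validate_credential ⊃ ¬inform_backup), we obtain O(¬inform_backup).
Premise 9 is O(¬obtain_consent ⊃ inform_backup); contrapositively O(¬inform_backup ⊃ obtain_consent). Since O(¬inform_backup) holds, K gives O(obtain_consent).
Premise 8, O(redact_memo ⊃ ¬obtain_consent), contraposes to O(obtain_consent ⊃ ¬redact_memo); with O(obtain_consent) we get O(¬redact_memo).
Premise 7, O(raise_flag ⊃ redact_memo), contraposes to O(¬redact_memo ⊃ ¬raise_flag); with O(¬redact_memo) we get O(¬raise_flag).
Premises 1, 5, 6, 10, 11, 12 do not contribute to this derivation.
So O(¬raise_flag) holds, i.e. F(raise_flag). The claim follows.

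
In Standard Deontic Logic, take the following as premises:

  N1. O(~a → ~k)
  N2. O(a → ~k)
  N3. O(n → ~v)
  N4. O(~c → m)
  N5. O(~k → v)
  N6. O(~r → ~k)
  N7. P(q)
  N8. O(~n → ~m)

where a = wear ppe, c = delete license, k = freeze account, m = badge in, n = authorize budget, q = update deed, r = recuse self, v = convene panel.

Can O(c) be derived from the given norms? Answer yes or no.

Yes

By case analysis on a: premise 2 gives O(a → ~k) and premise 1 gives O(~a → ~k), so O(~k) either way.
From O(~k) and premise 5, O(~k → v), we obtain O(v).
Premise 3, O(n → ~v), contraposes to O(v → ~n); with O(v) we get O(~n).
Premise 8 is O(~n → ~m); since O(~n), deontic closure gives O(~m).
Premise 4, O(~c → m), contraposes to O(~m → c); with O(~m) we get O(c).
Premises 6, 7 do not contribute to this derivation.
So O(c) follows.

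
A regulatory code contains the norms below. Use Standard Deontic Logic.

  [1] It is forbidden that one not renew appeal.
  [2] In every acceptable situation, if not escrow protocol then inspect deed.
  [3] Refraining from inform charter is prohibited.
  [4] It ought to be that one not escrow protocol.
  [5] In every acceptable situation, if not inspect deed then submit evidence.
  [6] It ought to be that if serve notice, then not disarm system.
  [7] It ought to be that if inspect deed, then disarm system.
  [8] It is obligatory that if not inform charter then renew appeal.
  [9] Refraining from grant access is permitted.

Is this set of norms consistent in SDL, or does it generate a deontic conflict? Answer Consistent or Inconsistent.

Premise 8 is O(¬inform_charter → renew_appeal); even if O(renew_appeal) held, inferring O(¬inform_charter) would be affirming the consequent — invalid.
So O(¬inform_charter) is not derivable, and the apparent clash with O(inform_charter) does not arise.
A world satisfying every obligation exists (e.g. disarm_system=true, escrow_protocol=false, grant_access=false, inform_charter=true, inspect_deed=true, renew_appeal=true, serve_notice=false, submit_evidence=false); no atom is both obligatory and forbidden, so the set is consistent.

Consistent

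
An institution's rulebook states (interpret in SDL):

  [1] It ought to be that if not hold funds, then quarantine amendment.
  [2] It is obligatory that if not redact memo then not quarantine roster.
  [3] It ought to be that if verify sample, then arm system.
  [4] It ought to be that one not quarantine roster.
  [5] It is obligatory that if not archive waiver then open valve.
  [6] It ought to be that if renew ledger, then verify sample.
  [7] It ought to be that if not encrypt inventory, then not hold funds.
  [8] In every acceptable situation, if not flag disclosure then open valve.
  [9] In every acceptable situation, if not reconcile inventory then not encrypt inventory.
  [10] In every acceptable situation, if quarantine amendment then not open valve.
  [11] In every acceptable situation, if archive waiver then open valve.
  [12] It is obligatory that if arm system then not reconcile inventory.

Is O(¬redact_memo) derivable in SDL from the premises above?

No

Premise 2 is O(¬redact_memo → ¬quarantine_roster); even if O(¬quarantine_roster) held, inferring O(¬redact_memo) would be affirming the consequent — invalid.
No other premise forces O(¬redact_memo). An ideal world satisfying every premise can still have ¬redact_memo false, so O(¬redact_memo) is not derivable.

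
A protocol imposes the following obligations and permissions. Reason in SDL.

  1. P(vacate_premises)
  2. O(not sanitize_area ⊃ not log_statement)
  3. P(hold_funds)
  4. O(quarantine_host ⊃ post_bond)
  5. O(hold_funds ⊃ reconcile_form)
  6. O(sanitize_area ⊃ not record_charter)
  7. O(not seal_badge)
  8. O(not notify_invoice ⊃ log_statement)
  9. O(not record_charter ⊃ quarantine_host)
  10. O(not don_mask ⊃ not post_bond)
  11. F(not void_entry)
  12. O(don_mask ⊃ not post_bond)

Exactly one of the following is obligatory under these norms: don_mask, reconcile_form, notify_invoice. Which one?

notify_invoice

Premises 12 and 10 cover both cases: O(don_mask ⊃ not post_bond) and O(not don_mask ⊃ not post_bond). Since don_mask ∨ not don_mask is a tautology, O(not post_bond) follows.
The contrapositive of premise 4 (O(quarantine_host ⊃ post_bond)) is O(not post_bond ⊃ not quarantine_host), and O(not post_bond) is already established, so O(not quarantine_host).
Premise 9 is O(not record_charter ⊃ quarantine_host); contrapositively O(not quarantine_host ⊃ record_charter). Since O(not quarantine_host) holds, K gives O(record_charter).
Premise 6, O(sanitize_area ⊃ not record_charter), contraposes to O(record_charter ⊃ not sanitize_area); with O(record_charter) we get O(not sanitize_area).
Applying K to premise 2 (O(not sanitize_area ⊃ not log_statement)) and O(not sanitize_area) yields O(not log_statement).
Premise 8 is O(not notify_invoice ⊃ log_statement); contrapositively O(not log_statement ⊃ notify_invoice). Since O(not log_statement) holds, K gives O(notify_invoice).
So O(notify_invoice) holds — notify_invoice is obligatory. None of the other listed options is made obligatory by any chain of premises.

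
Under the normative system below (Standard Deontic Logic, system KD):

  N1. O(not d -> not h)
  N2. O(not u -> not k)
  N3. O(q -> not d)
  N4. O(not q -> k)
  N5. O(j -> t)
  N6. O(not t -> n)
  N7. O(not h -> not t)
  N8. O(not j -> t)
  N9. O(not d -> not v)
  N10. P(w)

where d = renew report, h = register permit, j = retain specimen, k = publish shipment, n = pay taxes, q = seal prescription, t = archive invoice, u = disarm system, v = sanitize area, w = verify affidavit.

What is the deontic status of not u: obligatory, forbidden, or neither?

Forbidden

By case analysis on j: premise 5 gives O(j -> t) and premise 8 gives O(not j -> t), so O(t) either way.
The contrapositive of premise 7 (O(not h -> not t)) is O(t -> h), and O(t) is already established, so O(h).
The contrapositive of premise 1 (O(not d -> not h)) is O(h -> d), and O(h) is already established, so O(d).
Premise 3, O(q -> not d), contraposes to O(d -> not q); with O(d) we get O(not q).
Premise 4 is O(not q -> k); since O(not q), deontic closure gives O(k).
Premise 2 is O(not u -> not k); contrapositively O(k -> u). Since O(k) holds, K gives O(u).
Premises 6, 9, 10 do not contribute to this derivation.
Thus O(u), which is F(not u): not u is forbidden.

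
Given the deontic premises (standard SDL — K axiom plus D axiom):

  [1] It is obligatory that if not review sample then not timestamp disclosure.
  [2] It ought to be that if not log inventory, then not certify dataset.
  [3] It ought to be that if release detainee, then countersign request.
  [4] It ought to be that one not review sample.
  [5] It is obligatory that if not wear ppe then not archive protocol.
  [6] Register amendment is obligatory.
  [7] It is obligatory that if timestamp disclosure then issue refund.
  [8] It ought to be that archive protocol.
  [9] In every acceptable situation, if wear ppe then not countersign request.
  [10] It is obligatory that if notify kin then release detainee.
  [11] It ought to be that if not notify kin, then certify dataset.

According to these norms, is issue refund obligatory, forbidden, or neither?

Premise 7 is O(timestamp_disclosure → issue_refund), but O(timestamp_disclosure) is not derivable from the premises, so it does not yield O(issue_refund).
No premise or chain of K-axiom applications forces O(issue_refund), and none forces O(¬issue_refund). So issue_refund is neither obligatory nor forbidden under these norms.

Neither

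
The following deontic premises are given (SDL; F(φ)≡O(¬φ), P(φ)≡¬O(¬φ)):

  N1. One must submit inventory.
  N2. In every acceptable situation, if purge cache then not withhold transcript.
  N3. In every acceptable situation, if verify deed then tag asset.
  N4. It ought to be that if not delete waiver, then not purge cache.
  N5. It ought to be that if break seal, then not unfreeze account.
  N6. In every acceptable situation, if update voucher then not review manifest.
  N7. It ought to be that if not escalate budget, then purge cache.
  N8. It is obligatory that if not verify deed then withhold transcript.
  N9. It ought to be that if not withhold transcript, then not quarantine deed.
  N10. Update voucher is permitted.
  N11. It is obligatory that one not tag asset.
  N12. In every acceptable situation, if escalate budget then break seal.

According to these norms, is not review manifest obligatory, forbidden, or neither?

Premise 6 is O(update_voucher → ¬review_manifest), but O(update_voucher) is not derivable from the premises (the permission P(update_voucher) asserts only ¬O(¬update_voucher), not O(update_voucher)), so it does not yield O(¬review_manifest).
No premise or chain of K-axiom applications forces O(¬review_manifest), and none forces O(review_manifest). So ¬review_manifest is neither obligatory nor forbidden under these norms.

Neither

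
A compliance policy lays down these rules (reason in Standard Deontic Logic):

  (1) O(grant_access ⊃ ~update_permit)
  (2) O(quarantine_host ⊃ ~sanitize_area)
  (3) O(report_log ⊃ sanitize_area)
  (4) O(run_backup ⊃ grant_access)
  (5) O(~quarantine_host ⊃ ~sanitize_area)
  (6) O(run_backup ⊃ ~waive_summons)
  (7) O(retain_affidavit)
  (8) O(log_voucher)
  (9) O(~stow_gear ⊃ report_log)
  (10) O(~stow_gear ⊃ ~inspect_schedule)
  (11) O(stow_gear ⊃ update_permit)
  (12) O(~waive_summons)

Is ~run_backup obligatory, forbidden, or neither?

Obligatory

Premises 2 and 5 are O(quarantine_host ⊃ ~sanitize_area) and O(~quarantine_host ⊃ ~sanitize_area); every ideal world satisfies quarantine_host or ~quarantine_host, so in either case ~sanitize_area holds — hence O(~sanitize_area).
Premise 3 is O(report_log ⊃ sanitize_area); contrapositively O(~sanitize_area ⊃ ~report_log). Since O(~sanitize_area) holds, K gives O(~report_log).
Premise 9, O(~stow_gear ⊃ report_log), contraposes to O(~report_log ⊃ stow_gear); with O(~report_log) we get O(stow_gear).
With premise 11, O(stow_gear ⊃ update_permit), the K-axiom yields O(update_permit).
The contrapositive of premise 1 (O(grant_access ⊃ ~update_permit)) is O(update_permit ⊃ ~grant_access), and O(update_permit) is already established, so O(~grant_access).
Premise 4 is O(run_backup ⊃ grant_access); contrapositively O(~grant_access ⊃ ~run_backup). Since O(~grant_access) holds, K gives O(~run_backup).
Premises 6, 7, 8, 10, 12 do not contribute to this derivation.
Hence ~run_backup is obligatory.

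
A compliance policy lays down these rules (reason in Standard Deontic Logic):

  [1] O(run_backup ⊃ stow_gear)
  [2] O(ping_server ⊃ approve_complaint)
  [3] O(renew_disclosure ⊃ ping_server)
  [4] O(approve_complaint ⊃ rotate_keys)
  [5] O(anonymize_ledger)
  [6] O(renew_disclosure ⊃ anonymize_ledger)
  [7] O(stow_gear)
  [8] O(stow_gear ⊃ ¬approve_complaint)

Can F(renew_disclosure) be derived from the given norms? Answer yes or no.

Yes

Premise 7 gives O(stow_gear).
With premise 8, O(stow_gear ⊃ ¬approve_complaint), the K-axiom yields O(¬approve_complaint).
Premise 2, O(ping_server ⊃ approve_complaint), contraposes to O(¬approve_complaint ⊃ ¬ping_server); with O(¬approve_complaint) we get O(¬ping_server).
The contrapositive of premise 3 (O(renew_disclosure ⊃ ping_server)) is O(¬ping_server ⊃ ¬renew_disclosure), and O(¬ping_server) is already established, so O(¬renew_disclosure).
Premises 1, 4, 5, 6 do not contribute to this derivation.
So O(¬renew_disclosure) holds, i.e. F(renew_disclosure). The claim follows.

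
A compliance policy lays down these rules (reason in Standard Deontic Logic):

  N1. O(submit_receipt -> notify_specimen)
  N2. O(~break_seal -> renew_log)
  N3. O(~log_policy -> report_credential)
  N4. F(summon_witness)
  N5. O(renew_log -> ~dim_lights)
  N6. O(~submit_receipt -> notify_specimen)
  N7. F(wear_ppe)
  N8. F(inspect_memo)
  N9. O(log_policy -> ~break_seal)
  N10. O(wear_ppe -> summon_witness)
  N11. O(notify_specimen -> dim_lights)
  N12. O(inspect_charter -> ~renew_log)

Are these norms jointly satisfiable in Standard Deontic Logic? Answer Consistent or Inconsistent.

Consistent

Premise 10 is O(wear_ppe -> summon_witness), but O(wear_ppe) is not derivable from the premises, so it does not yield O(summon_witness).
So O(summon_witness) is not derivable, and the apparent clash with O(~summon_witness) does not arise.
A world satisfying every obligation exists (e.g. break_seal=true, dim_lights=true, inspect_charter=false, inspect_memo=false, log_policy=false, notify_specimen=true, renew_log=false, report_credential=true, submit_receipt=false, summon_witness=false, wear_ppe=false); no atom is both obligatory and forbidden, so the set is consistent.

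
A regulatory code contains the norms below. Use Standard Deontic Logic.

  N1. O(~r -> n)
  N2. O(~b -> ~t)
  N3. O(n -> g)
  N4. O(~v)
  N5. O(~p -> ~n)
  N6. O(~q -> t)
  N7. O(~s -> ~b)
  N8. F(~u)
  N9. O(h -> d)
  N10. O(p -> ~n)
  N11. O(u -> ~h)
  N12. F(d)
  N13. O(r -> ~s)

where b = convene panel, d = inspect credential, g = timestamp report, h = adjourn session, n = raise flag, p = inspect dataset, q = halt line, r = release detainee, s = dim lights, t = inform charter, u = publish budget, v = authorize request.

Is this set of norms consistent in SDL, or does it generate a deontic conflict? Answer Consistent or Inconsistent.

Premise 9 is O(h -> d), but O(h) is not derivable from the premises, so it does not yield O(d).
So O(d) is not derivable, and the apparent clash with O(~d) does not arise.
A world satisfying every obligation exists (e.g. b=false, d=false, g=false, h=false, n=false, p=false, q=true, r=true, s=false, t=false, u=true, v=false); no atom is both obligatory and forbidden, so the set is consistent.

Consistent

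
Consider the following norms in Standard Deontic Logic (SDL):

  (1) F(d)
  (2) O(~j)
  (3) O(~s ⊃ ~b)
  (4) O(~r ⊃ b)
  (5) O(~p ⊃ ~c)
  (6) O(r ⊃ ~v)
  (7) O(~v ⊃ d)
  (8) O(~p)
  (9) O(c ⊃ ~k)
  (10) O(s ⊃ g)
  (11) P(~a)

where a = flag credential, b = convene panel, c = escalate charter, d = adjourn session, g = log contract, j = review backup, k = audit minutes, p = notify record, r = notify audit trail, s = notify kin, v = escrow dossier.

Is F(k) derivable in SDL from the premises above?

No

Premise 9 is O(c ⊃ ~k), but O(c) is not derivable from the premises, so it does not yield O(~k).
No other premise forces O(~k). An ideal world satisfying every premise can still have k true, so F(k) is not derivable.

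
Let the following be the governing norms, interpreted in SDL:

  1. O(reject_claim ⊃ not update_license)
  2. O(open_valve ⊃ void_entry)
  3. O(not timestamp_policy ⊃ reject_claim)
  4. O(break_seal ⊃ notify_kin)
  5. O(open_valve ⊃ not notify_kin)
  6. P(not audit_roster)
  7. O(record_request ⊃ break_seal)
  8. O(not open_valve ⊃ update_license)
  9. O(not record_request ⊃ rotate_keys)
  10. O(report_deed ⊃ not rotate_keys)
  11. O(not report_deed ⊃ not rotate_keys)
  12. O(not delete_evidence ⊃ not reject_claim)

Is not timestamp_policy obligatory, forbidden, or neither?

Forbidden

By case analysis on not report_deed: premise 11 gives O(not report_deed ⊃ not rotate_keys) and premise 10 gives O(report_deed ⊃ not rotate_keys), so O(not rotate_keys) either way.
Premise 9, O(not record_request ⊃ rotate_keys), contraposes to O(not rotate_keys ⊃ record_request); with O(not rotate_keys) we get O(record_request).
From O(record_request) and premise 7, O(record_request ⊃ break_seal), we obtain O(break_seal).
From O(break_seal) and premise 4, O(break_seal ⊃ notify_kin), we obtain O(notify_kin).
The contrapositive of premise 5 (O(open_valve ⊃ not notify_kin)) is O(notify_kin ⊃ not open_valve), and O(notify_kin) is already established, so O(not open_valve).
From O(not open_valve) and premise 8, O(not open_valve ⊃ update_license), we obtain O(update_license).
The contrapositive of premise 1 (O(reject_claim ⊃ not update_license)) is O(update_license ⊃ not reject_claim), and O(update_license) is already established, so O(not reject_claim).
Premise 3, O(not timestamp_policy ⊃ reject_claim), contraposes to O(not reject_claim ⊃ timestamp_policy); with O(not reject_claim) we get O(timestamp_policy).
Premises 2, 6, 12 do not contribute to this derivation.
Thus O(timestamp_policy), which is F(not timestamp_policy): not timestamp_policy is forbidden.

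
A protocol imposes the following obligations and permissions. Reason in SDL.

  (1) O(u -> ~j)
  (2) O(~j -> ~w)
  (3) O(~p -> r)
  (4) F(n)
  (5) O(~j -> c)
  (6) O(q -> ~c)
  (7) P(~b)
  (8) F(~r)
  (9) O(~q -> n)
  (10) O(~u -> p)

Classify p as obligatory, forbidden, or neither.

Premise 4, F(n), is equivalent to O(~n).
Premise 9, O(~q -> n), contraposes to O(~n -> q); with O(~n) we get O(q).
From O(q) and premise 6, O(q -> ~c), we obtain O(~c).
Premise 5 is O(~j -> c); contrapositively O(~c -> j). Since O(~c) holds, K gives O(j).
Premise 1, O(u -> ~j), contraposes to O(j -> ~u); with O(j) we get O(~u).
From O(~u) and premise 10, O(~u -> p), we obtain O(p).
Premises 2, 3, 7, 8 do not contribute to this derivation.
Hence p is obligatory.

Obligatory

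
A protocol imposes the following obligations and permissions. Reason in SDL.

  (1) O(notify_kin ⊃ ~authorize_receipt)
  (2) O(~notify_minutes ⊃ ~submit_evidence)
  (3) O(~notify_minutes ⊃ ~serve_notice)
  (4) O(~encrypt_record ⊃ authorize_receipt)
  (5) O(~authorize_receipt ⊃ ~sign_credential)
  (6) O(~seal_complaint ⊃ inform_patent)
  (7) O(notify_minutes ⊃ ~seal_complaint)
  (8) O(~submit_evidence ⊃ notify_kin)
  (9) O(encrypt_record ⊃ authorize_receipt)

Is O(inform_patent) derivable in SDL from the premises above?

Premises 9 and 4 cover both cases: O(encrypt_record ⊃ authorize_receipt) and O(~encrypt_record ⊃ authorize_receipt). Since encrypt_record ∨ ~encrypt_record is a tautology, O(authorize_receipt) follows.
The contrapositive of premise 1 (O(notify_kin ⊃ ~authorize_receipt)) is O(authorize_receipt ⊃ ~notify_kin), and O(authorize_receipt) is already established, so O(~notify_kin).
Premise 8, O(~submit_evidence ⊃ notify_kin), contraposes to O(~notify_kin ⊃ submit_evidence); with O(~notify_kin) we get O(submit_evidence).
Premise 2, O(~notify_minutes ⊃ ~submit_evidence), contraposes to O(submit_evidence ⊃ notify_minutes); with O(submit_evidence) we get O(notify_minutes).
Applying K to premise 7 (O(notify_minutes ⊃ ~seal_complaint)) and O(notify_minutes) yields O(~seal_complaint).
From O(~seal_complaint) and premise 6, O(~seal_complaint ⊃ inform_patent), we obtain O(inform_patent).
Premises 3, 5 do not contribute to this derivation.
So O(inform_patent) follows.

Yes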